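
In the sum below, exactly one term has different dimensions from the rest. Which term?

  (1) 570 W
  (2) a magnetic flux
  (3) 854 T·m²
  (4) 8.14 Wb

(1)

Expand each in SI base units:
  (1) W = J·s⁻¹ = kg·m²·s⁻³
  (2) [magnetic flux] = kg·m²·s⁻²·A⁻¹
  (3) T·m² = Wb·m⁻²·m² = kg·m²·s⁻²·A⁻¹
  (4) Wb = V·s = kg·m²·s⁻²·A⁻¹
All reduce to kg·m²·s⁻²·A⁻¹ except (1), which is kg·m²·s⁻³.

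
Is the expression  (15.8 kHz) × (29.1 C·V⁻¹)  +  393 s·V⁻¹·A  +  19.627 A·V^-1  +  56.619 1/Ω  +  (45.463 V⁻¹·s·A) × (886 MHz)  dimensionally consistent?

Expand each in SI base units:
  (15.8 kHz) × (29.1 C·V⁻¹):  [s⁻¹] · [kg⁻¹·m⁻²·s⁴·A²] = kg⁻¹·m⁻²·s³·A²
  393 s·V⁻¹·A:  A·s·V⁻¹ = A·s·(J·C⁻¹)⁻¹ = kg⁻¹·m⁻²·s⁴·A²
  19.627 A·V^-1:  A·V⁻¹ = A·(J·C⁻¹)⁻¹ = kg⁻¹·m⁻²·s³·A²
  56.619 1/Ω:  Ω⁻¹ = (V·A⁻¹)⁻¹ = kg⁻¹·m⁻²·s³·A²
  (45.463 V⁻¹·s·A) × (886 MHz):  [kg⁻¹·m⁻²·s⁴·A²] · [s⁻¹] = kg⁻¹·m⁻²·s³·A²
The terms do not share a single dimension (kg⁻¹·m⁻²·s³·A² vs kg⁻¹·m⁻²·s⁴·A²).

No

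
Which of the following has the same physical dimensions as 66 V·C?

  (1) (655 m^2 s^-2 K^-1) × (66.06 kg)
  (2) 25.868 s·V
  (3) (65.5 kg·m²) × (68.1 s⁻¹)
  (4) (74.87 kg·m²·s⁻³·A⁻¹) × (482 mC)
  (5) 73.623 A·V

(4)

Reference: C·V = s·A·J·C⁻¹ = kg·m²·s⁻².
Each option:
  (1) [m²·s⁻²·K⁻¹] · [kg] = kg·m²·s⁻²·K⁻¹
  (2) V·s = J·C⁻¹·s = kg·m²·s⁻²·A⁻¹
  (3) [kg·m²] · [s⁻¹] = kg·m²·s⁻¹
  (4) [kg·m²·s⁻³·A⁻¹] · [s·A] = kg·m²·s⁻²  ← same
  (5) V·A = J·C⁻¹·A = kg·m²·s⁻³
Only (4) matches kg·m²·s⁻².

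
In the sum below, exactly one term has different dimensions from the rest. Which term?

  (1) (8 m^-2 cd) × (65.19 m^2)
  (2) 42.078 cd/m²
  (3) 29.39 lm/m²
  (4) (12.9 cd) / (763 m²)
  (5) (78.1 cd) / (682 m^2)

Dimensions:
  (1) [m⁻²·cd] · [m²] = cd
  (2) cd·m⁻² = m⁻²·cd
  (3) lm·m⁻² = cd·m⁻² = m⁻²·cd
  (4) [cd] / [m²] = m⁻²·cd
  (5) [cd] / [m²] = m⁻²·cd
All reduce to m⁻²·cd except (1), which is cd.

(1)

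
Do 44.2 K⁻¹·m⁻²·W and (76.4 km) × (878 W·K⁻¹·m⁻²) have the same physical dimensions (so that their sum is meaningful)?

Dimensions:
  44.2 K⁻¹·m⁻²·W:  W·m⁻²·K⁻¹ = J·s⁻¹·m⁻²·K⁻¹ = kg·s⁻³·K⁻¹
  (76.4 km) × (878 W·K⁻¹·m⁻²):  [m] · [kg·s⁻³·K⁻¹] = kg·m·s⁻³·K⁻¹
kg·s⁻³·K⁻¹ ≠ kg·m·s⁻³·K⁻¹, so they cannot be added.

No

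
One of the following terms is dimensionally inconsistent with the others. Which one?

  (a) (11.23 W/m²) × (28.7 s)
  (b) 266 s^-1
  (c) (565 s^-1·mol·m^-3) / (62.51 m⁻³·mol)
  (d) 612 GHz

(a)

In SI base units:
  (a) [kg·s⁻³] · [s] = kg·s⁻²
  (b) s⁻¹
  (c) [m⁻³·s⁻¹·mol] / [m⁻³·mol] = s⁻¹
  (d) Hz = s⁻¹
All reduce to s⁻¹ except (a), which is kg·s⁻².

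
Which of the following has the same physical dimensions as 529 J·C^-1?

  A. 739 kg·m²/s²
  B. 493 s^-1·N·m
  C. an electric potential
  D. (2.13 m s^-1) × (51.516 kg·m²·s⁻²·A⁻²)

C.

Reference: J·C⁻¹ = N·m·(s·A)⁻¹ = kg·m²·s⁻³·A⁻¹.
Each option:
  A. kg·m²·s⁻²
  B. N·m·s⁻¹ = kg·m·s⁻²·m·s⁻¹ = kg·m²·s⁻³
  C. [electric potential] = kg·m²·s⁻³·A⁻¹  ← same
  D. [m·s⁻¹] · [kg·m²·s⁻²·A⁻²] = kg·m³·s⁻³·A⁻²
Only C. matches kg·m²·s⁻³·A⁻¹.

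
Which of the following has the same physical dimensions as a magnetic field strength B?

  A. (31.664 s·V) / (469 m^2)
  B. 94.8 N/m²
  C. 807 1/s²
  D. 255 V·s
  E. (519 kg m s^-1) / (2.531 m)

Reference: [magnetic field strength B] = kg·s⁻²·A⁻¹.
Each option:
  A. [kg·m²·s⁻²·A⁻¹] / [m²] = kg·s⁻²·A⁻¹  ← same
  B. N·m⁻² = kg·m·s⁻²·m⁻² = kg·m⁻¹·s⁻²
  C. s⁻²
  D. V·s = J·C⁻¹·s = kg·m²·s⁻²·A⁻¹
  E. [kg·m·s⁻¹] / [m] = kg·s⁻¹
Only A. matches kg·s⁻²·A⁻¹.

A.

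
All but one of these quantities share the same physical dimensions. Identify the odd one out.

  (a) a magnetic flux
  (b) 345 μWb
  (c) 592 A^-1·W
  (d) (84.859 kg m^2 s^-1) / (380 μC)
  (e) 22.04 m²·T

Work out the base dimensions of each:
  (a) [magnetic flux] = kg·m²·s⁻²·A⁻¹
  (b) Wb = V·s = kg·m²·s⁻²·A⁻¹
  (c) W·A⁻¹ = J·s⁻¹·A⁻¹ = kg·m²·s⁻³·A⁻¹
  (d) [kg·m²·s⁻¹] / [s·A] = kg·m²·s⁻²·A⁻¹
  (e) T·m² = Wb·m⁻²·m² = kg·m²·s⁻²·A⁻¹
All reduce to kg·m²·s⁻²·A⁻¹ except (c), which is kg·m²·s⁻³·A⁻¹.

(c)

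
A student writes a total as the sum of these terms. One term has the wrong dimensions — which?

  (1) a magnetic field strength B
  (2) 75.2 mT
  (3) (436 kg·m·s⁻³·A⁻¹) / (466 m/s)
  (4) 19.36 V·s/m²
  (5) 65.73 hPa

Reduce each to base SI dimensions:
  (1) [magnetic field strength B] = kg·s⁻²·A⁻¹
  (2) T = Wb·m⁻² = kg·s⁻²·A⁻¹
  (3) [kg·m·s⁻³·A⁻¹] / [m·s⁻¹] = kg·s⁻²·A⁻¹
  (4) V·s·m⁻² = J·C⁻¹·s·m⁻² = kg·s⁻²·A⁻¹
  (5) Pa = N·m⁻² = kg·m⁻¹·s⁻²
All reduce to kg·s⁻²·A⁻¹ except (5), which is kg·m⁻¹·s⁻².

(5)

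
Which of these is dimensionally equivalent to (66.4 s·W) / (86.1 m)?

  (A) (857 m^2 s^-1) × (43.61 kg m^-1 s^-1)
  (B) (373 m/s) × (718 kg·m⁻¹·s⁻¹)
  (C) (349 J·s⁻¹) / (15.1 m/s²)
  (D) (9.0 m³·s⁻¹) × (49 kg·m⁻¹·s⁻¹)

(A)

Reference: [kg·m²·s⁻²] / [m] = kg·m·s⁻².
Each option:
  (A) [m²·s⁻¹] · [kg·m⁻¹·s⁻¹] = kg·m·s⁻²  ← same
  (B) [m·s⁻¹] · [kg·m⁻¹·s⁻¹] = kg·s⁻²
  (C) [kg·m²·s⁻³] / [m·s⁻²] = kg·m·s⁻¹
  (D) [m³·s⁻¹] · [kg·m⁻¹·s⁻¹] = kg·m²·s⁻²
Only (A) matches kg·m·s⁻².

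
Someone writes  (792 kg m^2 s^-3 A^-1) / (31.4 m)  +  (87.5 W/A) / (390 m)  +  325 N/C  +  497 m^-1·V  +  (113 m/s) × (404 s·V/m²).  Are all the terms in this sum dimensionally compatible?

Work out the base dimensions of each:
  (792 kg m^2 s^-3 A^-1) / (31.4 m):  [kg·m²·s⁻³·A⁻¹] / [m] = kg·m·s⁻³·A⁻¹
  (87.5 W/A) / (390 m):  [kg·m²·s⁻³·A⁻¹] / [m] = kg·m·s⁻³·A⁻¹
  325 N/C:  N·C⁻¹ = kg·m·s⁻²·(s·A)⁻¹ = kg·m·s⁻³·A⁻¹
  497 m^-1·V:  V·m⁻¹ = J·C⁻¹·m⁻¹ = kg·m·s⁻³·A⁻¹
  (113 m/s) × (404 s·V/m²):  [m·s⁻¹] · [kg·s⁻²·A⁻¹] = kg·m·s⁻³·A⁻¹
Every term reduces to kg·m·s⁻³·A⁻¹.

Yes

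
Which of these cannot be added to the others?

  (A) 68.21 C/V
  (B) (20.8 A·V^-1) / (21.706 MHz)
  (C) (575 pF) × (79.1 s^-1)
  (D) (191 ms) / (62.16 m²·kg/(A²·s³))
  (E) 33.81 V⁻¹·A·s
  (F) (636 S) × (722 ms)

Dimensions:
  (A) C·V⁻¹ = s·A·(J·C⁻¹)⁻¹ = kg⁻¹·m⁻²·s⁴·A²
  (B) [kg⁻¹·m⁻²·s³·A²] / [s⁻¹] = kg⁻¹·m⁻²·s⁴·A²
  (C) [kg⁻¹·m⁻²·s⁴·A²] · [s⁻¹] = kg⁻¹·m⁻²·s³·A²
  (D) [s] / [kg·m²·s⁻³·A⁻²] = kg⁻¹·m⁻²·s⁴·A²
  (E) A·s·V⁻¹ = A·s·(J·C⁻¹)⁻¹ = kg⁻¹·m⁻²·s⁴·A²
  (F) [kg⁻¹·m⁻²·s³·A²] · [s] = kg⁻¹·m⁻²·s⁴·A²
All reduce to kg⁻¹·m⁻²·s⁴·A² except (C), which is kg⁻¹·m⁻²·s³·A².

(C)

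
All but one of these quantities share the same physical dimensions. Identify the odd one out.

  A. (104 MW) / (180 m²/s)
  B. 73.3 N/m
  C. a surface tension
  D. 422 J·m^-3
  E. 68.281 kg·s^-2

D.

Work out the base dimensions of each:
  A. [kg·m²·s⁻³] / [m²·s⁻¹] = kg·s⁻²
  B. N·m⁻¹ = kg·m·s⁻²·m⁻¹ = kg·s⁻²
  C. [surface tension] = kg·s⁻²
  D. J·m⁻³ = N·m·m⁻³ = kg·m⁻¹·s⁻²
  E. kg·s⁻²
All reduce to kg·s⁻² except D., which is kg·m⁻¹·s⁻².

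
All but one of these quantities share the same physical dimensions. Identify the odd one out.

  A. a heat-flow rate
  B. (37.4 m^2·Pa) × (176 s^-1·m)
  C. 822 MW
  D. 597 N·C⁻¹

D.

Reduce each to base SI dimensions:
  A. [heat-flow rate] = kg·m²·s⁻³
  B. [kg·m·s⁻²] · [m·s⁻¹] = kg·m²·s⁻³
  C. W = J·s⁻¹ = kg·m²·s⁻³
  D. N·C⁻¹ = kg·m·s⁻²·(s·A)⁻¹ = kg·m·s⁻³·A⁻¹
All reduce to kg·m²·s⁻³ except D., which is kg·m·s⁻³·A⁻¹.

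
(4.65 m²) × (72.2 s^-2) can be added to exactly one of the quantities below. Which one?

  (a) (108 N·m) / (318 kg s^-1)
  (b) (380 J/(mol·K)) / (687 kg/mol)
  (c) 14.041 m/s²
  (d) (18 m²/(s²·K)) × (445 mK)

(d)

Reference: [m²] · [s⁻²] = m²·s⁻².
Each option:
  (a) [kg·m²·s⁻²] / [kg·s⁻¹] = m²·s⁻¹
  (b) [kg·m²·s⁻²·K⁻¹·mol⁻¹] / [kg·mol⁻¹] = m²·s⁻²·K⁻¹
  (c) m·s⁻²
  (d) [m²·s⁻²·K⁻¹] · [K] = m²·s⁻²  ← same
Only (d) matches m²·s⁻².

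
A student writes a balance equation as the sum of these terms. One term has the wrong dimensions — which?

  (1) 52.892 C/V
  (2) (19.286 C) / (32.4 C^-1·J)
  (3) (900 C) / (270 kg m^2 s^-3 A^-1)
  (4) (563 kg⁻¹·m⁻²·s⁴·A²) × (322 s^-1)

Work out the base dimensions of each:
  (1) C·V⁻¹ = s·A·(J·C⁻¹)⁻¹ = kg⁻¹·m⁻²·s⁴·A²
  (2) [s·A] / [kg·m²·s⁻³·A⁻¹] = kg⁻¹·m⁻²·s⁴·A²
  (3) [s·A] / [kg·m²·s⁻³·A⁻¹] = kg⁻¹·m⁻²·s⁴·A²
  (4) [kg⁻¹·m⁻²·s⁴·A²] · [s⁻¹] = kg⁻¹·m⁻²·s³·A²
All reduce to kg⁻¹·m⁻²·s⁴·A² except (4), which is kg⁻¹·m⁻²·s³·A².

(4)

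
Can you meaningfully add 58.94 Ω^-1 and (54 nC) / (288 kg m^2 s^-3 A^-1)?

Reduce each to base SI dimensions:
  58.94 Ω^-1:  Ω⁻¹ = (V·A⁻¹)⁻¹ = kg⁻¹·m⁻²·s³·A²
  (54 nC) / (288 kg m^2 s^-3 A^-1):  [s·A] / [kg·m²·s⁻³·A⁻¹] = kg⁻¹·m⁻²·s⁴·A²
kg⁻¹·m⁻²·s³·A² ≠ kg⁻¹·m⁻²·s⁴·A², so they cannot be added.

No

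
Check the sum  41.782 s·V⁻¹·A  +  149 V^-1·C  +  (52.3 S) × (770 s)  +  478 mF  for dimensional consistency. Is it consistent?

Reduce each to base SI dimensions:
  41.782 s·V⁻¹·A:  A·s·V⁻¹ = A·s·(J·C⁻¹)⁻¹ = kg⁻¹·m⁻²·s⁴·A²
  149 V^-1·C:  C·V⁻¹ = s·A·(J·C⁻¹)⁻¹ = kg⁻¹·m⁻²·s⁴·A²
  (52.3 S) × (770 s):  [kg⁻¹·m⁻²·s³·A²] · [s] = kg⁻¹·m⁻²·s⁴·A²
  478 mF:  F = C·V⁻¹ = kg⁻¹·m⁻²·s⁴·A²
Every term reduces to kg⁻¹·m⁻²·s⁴·A².

Yes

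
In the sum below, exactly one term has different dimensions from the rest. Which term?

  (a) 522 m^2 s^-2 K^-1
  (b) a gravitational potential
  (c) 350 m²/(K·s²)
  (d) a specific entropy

In SI base units:
  (a) m²·s⁻²·K⁻¹
  (b) [gravitational potential] = m²·s⁻²
  (c) m²·s⁻²·K⁻¹
  (d) [specific entropy] = m²·s⁻²·K⁻¹
All reduce to m²·s⁻²·K⁻¹ except (b), which is m²·s⁻².

(b)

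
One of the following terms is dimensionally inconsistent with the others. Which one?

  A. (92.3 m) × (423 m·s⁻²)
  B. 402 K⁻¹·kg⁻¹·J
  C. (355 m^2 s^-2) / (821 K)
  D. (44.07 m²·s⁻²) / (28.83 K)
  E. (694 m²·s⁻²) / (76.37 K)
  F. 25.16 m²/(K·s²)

Dimensions:
  A. [m] · [m·s⁻²] = m²·s⁻²
  B. J·kg⁻¹·K⁻¹ = N·m·kg⁻¹·K⁻¹ = m²·s⁻²·K⁻¹
  C. [m²·s⁻²] / [K] = m²·s⁻²·K⁻¹
  D. [m²·s⁻²] / [K] = m²·s⁻²·K⁻¹
  E. [m²·s⁻²] / [K] = m²·s⁻²·K⁻¹
  F. m²·s⁻²·K⁻¹
All reduce to m²·s⁻²·K⁻¹ except A., which is m²·s⁻².

A.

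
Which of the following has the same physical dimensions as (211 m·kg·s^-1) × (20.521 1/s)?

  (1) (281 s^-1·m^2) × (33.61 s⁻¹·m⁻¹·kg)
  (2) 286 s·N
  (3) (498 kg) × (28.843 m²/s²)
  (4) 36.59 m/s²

(1)

Reference: [kg·m·s⁻¹] · [s⁻¹] = kg·m·s⁻².
Each option:
  (1) [m²·s⁻¹] · [kg·m⁻¹·s⁻¹] = kg·m·s⁻²  ← same
  (2) N·s = kg·m·s⁻²·s = kg·m·s⁻¹
  (3) [kg] · [m²·s⁻²] = kg·m²·s⁻²
  (4) m·s⁻²
Only (1) matches kg·m·s⁻².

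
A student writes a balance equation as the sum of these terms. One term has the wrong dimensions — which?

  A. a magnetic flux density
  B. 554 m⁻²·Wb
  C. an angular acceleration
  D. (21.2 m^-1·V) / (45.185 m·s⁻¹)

C.

Expand each in SI base units:
  A. [magnetic flux density] = kg·s⁻²·A⁻¹
  B. Wb·m⁻² = V·s·m⁻² = kg·s⁻²·A⁻¹
  C. [angular acceleration] = s⁻²
  D. [kg·m·s⁻³·A⁻¹] / [m·s⁻¹] = kg·s⁻²·A⁻¹
All reduce to kg·s⁻²·A⁻¹ except C., which is s⁻².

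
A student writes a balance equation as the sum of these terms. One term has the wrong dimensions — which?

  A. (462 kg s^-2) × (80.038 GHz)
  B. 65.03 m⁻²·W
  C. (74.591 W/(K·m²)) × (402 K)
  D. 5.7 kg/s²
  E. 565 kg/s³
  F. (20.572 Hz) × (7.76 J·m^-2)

D.

Expand each in SI base units:
  A. [kg·s⁻²] · [s⁻¹] = kg·s⁻³
  B. W·m⁻² = J·s⁻¹·m⁻² = kg·s⁻³
  C. [kg·s⁻³·K⁻¹] · [K] = kg·s⁻³
  D. kg·s⁻²
  E. kg·s⁻³
  F. [s⁻¹] · [kg·s⁻²] = kg·s⁻³
All reduce to kg·s⁻³ except D., which is kg·s⁻².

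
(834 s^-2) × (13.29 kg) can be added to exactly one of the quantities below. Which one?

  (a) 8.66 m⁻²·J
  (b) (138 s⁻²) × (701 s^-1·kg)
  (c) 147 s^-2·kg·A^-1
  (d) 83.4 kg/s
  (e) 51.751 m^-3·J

Reference: [s⁻²] · [kg] = kg·s⁻².
Each option:
  (a) J·m⁻² = N·m·m⁻² = kg·s⁻²  ← same
  (b) [s⁻²] · [kg·s⁻¹] = kg·s⁻³
  (c) kg·s⁻²·A⁻¹
  (d) kg·s⁻¹
  (e) J·m⁻³ = N·m·m⁻³ = kg·m⁻¹·s⁻²
Only (a) matches kg·s⁻².

(a)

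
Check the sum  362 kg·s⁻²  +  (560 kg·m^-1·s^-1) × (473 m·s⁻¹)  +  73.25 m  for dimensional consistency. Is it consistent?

Dimensions:
  362 kg·s⁻²:  kg·s⁻²
  (560 kg·m^-1·s^-1) × (473 m·s⁻¹):  [kg·m⁻¹·s⁻¹] · [m·s⁻¹] = kg·s⁻²
  73.25 m:  m
The terms do not share a single dimension (kg·s⁻² vs m).

No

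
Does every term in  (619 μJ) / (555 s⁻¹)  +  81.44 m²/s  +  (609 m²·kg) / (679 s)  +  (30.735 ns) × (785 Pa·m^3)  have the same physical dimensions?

No

Work out the base dimensions of each:
  (619 μJ) / (555 s⁻¹):  [kg·m²·s⁻²] / [s⁻¹] = kg·m²·s⁻¹
  81.44 m²/s:  m²·s⁻¹
  (609 m²·kg) / (679 s):  [kg·m²] / [s] = kg·m²·s⁻¹
  (30.735 ns) × (785 Pa·m^3):  [s] · [kg·m²·s⁻²] = kg·m²·s⁻¹
The terms do not share a single dimension (kg·m²·s⁻¹ vs m²·s⁻¹).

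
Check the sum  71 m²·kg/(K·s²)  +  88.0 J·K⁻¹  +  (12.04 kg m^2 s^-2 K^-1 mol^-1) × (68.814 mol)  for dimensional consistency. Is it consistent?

Yes

In SI base units:
  71 m²·kg/(K·s²):  kg·m²·s⁻²·K⁻¹
  88.0 J·K⁻¹:  J·K⁻¹ = N·m·K⁻¹ = kg·m²·s⁻²·K⁻¹
  (12.04 kg m^2 s^-2 K^-1 mol^-1) × (68.814 mol):  [kg·m²·s⁻²·K⁻¹·mol⁻¹] · [mol] = kg·m²·s⁻²·K⁻¹
Every term reduces to kg·m²·s⁻²·K⁻¹.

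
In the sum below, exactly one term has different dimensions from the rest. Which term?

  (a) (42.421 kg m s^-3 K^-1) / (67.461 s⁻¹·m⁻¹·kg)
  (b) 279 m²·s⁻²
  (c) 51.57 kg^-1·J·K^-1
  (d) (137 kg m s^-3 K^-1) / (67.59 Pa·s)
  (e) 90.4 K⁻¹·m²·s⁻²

Dimensions:
  (a) [kg·m·s⁻³·K⁻¹] / [kg·m⁻¹·s⁻¹] = m²·s⁻²·K⁻¹
  (b) m²·s⁻²
  (c) J·kg⁻¹·K⁻¹ = N·m·kg⁻¹·K⁻¹ = m²·s⁻²·K⁻¹
  (d) [kg·m·s⁻³·K⁻¹] / [kg·m⁻¹·s⁻¹] = m²·s⁻²·K⁻¹
  (e) m²·s⁻²·K⁻¹
All reduce to m²·s⁻²·K⁻¹ except (b), which is m²·s⁻².

(b)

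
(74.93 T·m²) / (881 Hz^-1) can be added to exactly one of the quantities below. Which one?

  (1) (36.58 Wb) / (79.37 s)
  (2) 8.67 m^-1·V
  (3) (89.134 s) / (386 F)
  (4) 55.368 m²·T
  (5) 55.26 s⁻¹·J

(1)

Reference: [kg·m²·s⁻²·A⁻¹] / [s] = kg·m²·s⁻³·A⁻¹.
Each option:
  (1) [kg·m²·s⁻²·A⁻¹] / [s] = kg·m²·s⁻³·A⁻¹  ← same
  (2) V·m⁻¹ = J·C⁻¹·m⁻¹ = kg·m·s⁻³·A⁻¹
  (3) [s] / [kg⁻¹·m⁻²·s⁴·A²] = kg·m²·s⁻³·A⁻²
  (4) T·m² = Wb·m⁻²·m² = kg·m²·s⁻²·A⁻¹
  (5) J·s⁻¹ = N·m·s⁻¹ = kg·m²·s⁻³
Only (1) matches kg·m²·s⁻³·A⁻¹.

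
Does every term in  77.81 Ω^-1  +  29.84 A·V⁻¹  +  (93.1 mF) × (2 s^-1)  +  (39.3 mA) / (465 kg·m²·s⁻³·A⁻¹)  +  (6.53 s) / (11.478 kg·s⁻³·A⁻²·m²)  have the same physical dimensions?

In SI base units:
  77.81 Ω^-1:  Ω⁻¹ = (V·A⁻¹)⁻¹ = kg⁻¹·m⁻²·s³·A²
  29.84 A·V⁻¹:  A·V⁻¹ = A·(J·C⁻¹)⁻¹ = kg⁻¹·m⁻²·s³·A²
  (93.1 mF) × (2 s^-1):  [kg⁻¹·m⁻²·s⁴·A²] · [s⁻¹] = kg⁻¹·m⁻²·s³·A²
  (39.3 mA) / (465 kg·m²·s⁻³·A⁻¹):  [A] / [kg·m²·s⁻³·A⁻¹] = kg⁻¹·m⁻²·s³·A²
  (6.53 s) / (11.478 kg·s⁻³·A⁻²·m²):  [s] / [kg·m²·s⁻³·A⁻²] = kg⁻¹·m⁻²·s⁴·A²
The terms do not share a single dimension (kg⁻¹·m⁻²·s³·A² vs kg⁻¹·m⁻²·s⁴·A²).

No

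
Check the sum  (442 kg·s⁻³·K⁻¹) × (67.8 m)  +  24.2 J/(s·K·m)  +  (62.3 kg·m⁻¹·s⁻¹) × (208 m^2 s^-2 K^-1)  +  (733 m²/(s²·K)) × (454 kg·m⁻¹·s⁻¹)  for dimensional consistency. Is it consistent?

Yes

Work out the base dimensions of each:
  (442 kg·s⁻³·K⁻¹) × (67.8 m):  [kg·s⁻³·K⁻¹] · [m] = kg·m·s⁻³·K⁻¹
  24.2 J/(s·K·m):  J·s⁻¹·m⁻¹·K⁻¹ = N·m·s⁻¹·m⁻¹·K⁻¹ = kg·m·s⁻³·K⁻¹
  (62.3 kg·m⁻¹·s⁻¹) × (208 m^2 s^-2 K^-1):  [kg·m⁻¹·s⁻¹] · [m²·s⁻²·K⁻¹] = kg·m·s⁻³·K⁻¹
  (733 m²/(s²·K)) × (454 kg·m⁻¹·s⁻¹):  [m²·s⁻²·K⁻¹] · [kg·m⁻¹·s⁻¹] = kg·m·s⁻³·K⁻¹
Every term reduces to kg·m·s⁻³·K⁻¹.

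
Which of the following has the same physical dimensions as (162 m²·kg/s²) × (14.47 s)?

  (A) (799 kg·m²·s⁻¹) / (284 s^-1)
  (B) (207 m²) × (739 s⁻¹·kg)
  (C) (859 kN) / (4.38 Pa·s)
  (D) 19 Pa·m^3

(B)

Reference: [kg·m²·s⁻²] · [s] = kg·m²·s⁻¹.
Each option:
  (A) [kg·m²·s⁻¹] / [s⁻¹] = kg·m²
  (B) [m²] · [kg·s⁻¹] = kg·m²·s⁻¹  ← same
  (C) [kg·m·s⁻²] / [kg·m⁻¹·s⁻¹] = m²·s⁻¹
  (D) Pa·m³ = N·m⁻²·m³ = kg·m²·s⁻²
Only (B) matches kg·m²·s⁻¹.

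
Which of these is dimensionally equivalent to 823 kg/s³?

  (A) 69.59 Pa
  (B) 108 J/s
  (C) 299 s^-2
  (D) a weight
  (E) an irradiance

(E)

Reference: kg·s⁻³.
Each option:
  (A) Pa = N·m⁻² = kg·m⁻¹·s⁻²
  (B) J·s⁻¹ = N·m·s⁻¹ = kg·m²·s⁻³
  (C) s⁻²
  (D) [weight] = kg·m·s⁻²
  (E) [irradiance] = kg·s⁻³  ← same
Only (E) matches kg·s⁻³.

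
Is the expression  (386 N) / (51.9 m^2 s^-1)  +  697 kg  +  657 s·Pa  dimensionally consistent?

In SI base units:
  (386 N) / (51.9 m^2 s^-1):  [kg·m·s⁻²] / [m²·s⁻¹] = kg·m⁻¹·s⁻¹
  697 kg:  kg
  657 s·Pa:  Pa·s = N·m⁻²·s = kg·m⁻¹·s⁻¹
The terms do not share a single dimension (kg vs kg·m⁻¹·s⁻¹).

No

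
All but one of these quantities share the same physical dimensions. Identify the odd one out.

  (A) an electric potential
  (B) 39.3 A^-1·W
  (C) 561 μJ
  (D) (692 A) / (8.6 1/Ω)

(C)

Reduce each to base SI dimensions:
  (A) [electric potential] = kg·m²·s⁻³·A⁻¹
  (B) W·A⁻¹ = J·s⁻¹·A⁻¹ = kg·m²·s⁻³·A⁻¹
  (C) J = N·m = kg·m²·s⁻²
  (D) [A] / [kg⁻¹·m⁻²·s³·A²] = kg·m²·s⁻³·A⁻¹
All reduce to kg·m²·s⁻³·A⁻¹ except (C), which is kg·m²·s⁻².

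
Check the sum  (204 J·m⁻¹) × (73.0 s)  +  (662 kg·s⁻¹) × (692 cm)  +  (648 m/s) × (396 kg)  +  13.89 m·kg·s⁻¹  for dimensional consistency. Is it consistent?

Yes

In SI base units:
  (204 J·m⁻¹) × (73.0 s):  [kg·m·s⁻²] · [s] = kg·m·s⁻¹
  (662 kg·s⁻¹) × (692 cm):  [kg·s⁻¹] · [m] = kg·m·s⁻¹
  (648 m/s) × (396 kg):  [m·s⁻¹] · [kg] = kg·m·s⁻¹
  13.89 m·kg·s⁻¹:  kg·m·s⁻¹
Every term reduces to kg·m·s⁻¹.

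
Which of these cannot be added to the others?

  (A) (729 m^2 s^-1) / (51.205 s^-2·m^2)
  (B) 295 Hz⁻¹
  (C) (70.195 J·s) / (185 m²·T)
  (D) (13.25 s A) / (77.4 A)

Expand each in SI base units:
  (A) [m²·s⁻¹] / [m²·s⁻²] = s
  (B) Hz⁻¹ = (s⁻¹)⁻¹ = s
  (C) [kg·m²·s⁻¹] / [kg·m²·s⁻²·A⁻¹] = s·A
  (D) [s·A] / [A] = s
All reduce to s except (C), which is s·A.

(C)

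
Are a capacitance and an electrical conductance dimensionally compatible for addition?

Dimensions:
  a capacitance:  [capacitance] = kg⁻¹·m⁻²·s⁴·A²
  an electrical conductance:  [electrical conductance] = kg⁻¹·m⁻²·s³·A²
kg⁻¹·m⁻²·s⁴·A² ≠ kg⁻¹·m⁻²·s³·A², so they cannot be added.

No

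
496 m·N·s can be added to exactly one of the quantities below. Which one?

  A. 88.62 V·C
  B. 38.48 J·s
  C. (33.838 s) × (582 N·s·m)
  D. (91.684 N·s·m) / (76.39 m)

Reference: N·m·s = kg·m·s⁻²·m·s = kg·m²·s⁻¹.
Each option:
  A. C·V = s·A·J·C⁻¹ = kg·m²·s⁻²
  B. J·s = N·m·s = kg·m²·s⁻¹  ← same
  C. [s] · [kg·m²·s⁻¹] = kg·m²
  D. [kg·m²·s⁻¹] / [m] = kg·m·s⁻¹
Only B. matches kg·m²·s⁻¹.

B.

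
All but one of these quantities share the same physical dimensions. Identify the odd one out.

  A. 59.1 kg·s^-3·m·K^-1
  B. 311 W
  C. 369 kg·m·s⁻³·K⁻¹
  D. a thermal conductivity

Work out the base dimensions of each:
  A. kg·m·s⁻³·K⁻¹
  B. W = J·s⁻¹ = kg·m²·s⁻³
  C. kg·m·s⁻³·K⁻¹
  D. [thermal conductivity] = kg·m·s⁻³·K⁻¹
All reduce to kg·m·s⁻³·K⁻¹ except B., which is kg·m²·s⁻³.

B.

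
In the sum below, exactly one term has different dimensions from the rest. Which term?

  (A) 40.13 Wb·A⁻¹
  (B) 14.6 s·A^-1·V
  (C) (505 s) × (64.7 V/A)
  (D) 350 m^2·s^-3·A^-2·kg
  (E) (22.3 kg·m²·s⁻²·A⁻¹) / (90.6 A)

Reduce each to base SI dimensions:
  (A) Wb·A⁻¹ = V·s·A⁻¹ = kg·m²·s⁻²·A⁻²
  (B) V·s·A⁻¹ = J·C⁻¹·s·A⁻¹ = kg·m²·s⁻²·A⁻²
  (C) [s] · [kg·m²·s⁻³·A⁻²] = kg·m²·s⁻²·A⁻²
  (D) kg·m²·s⁻³·A⁻²
  (E) [kg·m²·s⁻²·A⁻¹] / [A] = kg·m²·s⁻²·A⁻²
All reduce to kg·m²·s⁻²·A⁻² except (D), which is kg·m²·s⁻³·A⁻².

(D)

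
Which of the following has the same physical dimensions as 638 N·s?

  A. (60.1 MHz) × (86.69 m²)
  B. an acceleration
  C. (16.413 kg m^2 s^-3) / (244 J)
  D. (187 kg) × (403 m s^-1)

Reference: N·s = kg·m·s⁻²·s = kg·m·s⁻¹.
Each option:
  A. [s⁻¹] · [m²] = m²·s⁻¹
  B. [acceleration] = m·s⁻²
  C. [kg·m²·s⁻³] / [kg·m²·s⁻²] = s⁻¹
  D. [kg] · [m·s⁻¹] = kg·m·s⁻¹  ← same
Only D. matches kg·m·s⁻¹.

D.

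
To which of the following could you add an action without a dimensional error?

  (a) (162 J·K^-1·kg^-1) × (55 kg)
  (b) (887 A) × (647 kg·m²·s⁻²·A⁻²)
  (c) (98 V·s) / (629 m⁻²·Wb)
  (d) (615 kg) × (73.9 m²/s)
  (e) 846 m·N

Reference: [action] = kg·m²·s⁻¹.
Each option:
  (a) [m²·s⁻²·K⁻¹] · [kg] = kg·m²·s⁻²·K⁻¹
  (b) [A] · [kg·m²·s⁻²·A⁻²] = kg·m²·s⁻²·A⁻¹
  (c) [kg·m²·s⁻²·A⁻¹] / [kg·s⁻²·A⁻¹] = m²
  (d) [kg] · [m²·s⁻¹] = kg·m²·s⁻¹  ← same
  (e) N·m = kg·m·s⁻²·m = kg·m²·s⁻²
Only (d) matches kg·m²·s⁻¹.

(d)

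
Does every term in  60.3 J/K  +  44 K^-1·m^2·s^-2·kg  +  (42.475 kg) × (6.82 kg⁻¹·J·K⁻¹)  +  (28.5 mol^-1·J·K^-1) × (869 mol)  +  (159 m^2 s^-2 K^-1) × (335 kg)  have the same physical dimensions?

Work out the base dimensions of each:
  60.3 J/K:  J·K⁻¹ = N·m·K⁻¹ = kg·m²·s⁻²·K⁻¹
  44 K^-1·m^2·s^-2·kg:  kg·m²·s⁻²·K⁻¹
  (42.475 kg) × (6.82 kg⁻¹·J·K⁻¹):  [kg] · [m²·s⁻²·K⁻¹] = kg·m²·s⁻²·K⁻¹
  (28.5 mol^-1·J·K^-1) × (869 mol):  [kg·m²·s⁻²·K⁻¹·mol⁻¹] · [mol] = kg·m²·s⁻²·K⁻¹
  (159 m^2 s^-2 K^-1) × (335 kg):  [m²·s⁻²·K⁻¹] · [kg] = kg·m²·s⁻²·K⁻¹
Every term reduces to kg·m²·s⁻²·K⁻¹.

Yes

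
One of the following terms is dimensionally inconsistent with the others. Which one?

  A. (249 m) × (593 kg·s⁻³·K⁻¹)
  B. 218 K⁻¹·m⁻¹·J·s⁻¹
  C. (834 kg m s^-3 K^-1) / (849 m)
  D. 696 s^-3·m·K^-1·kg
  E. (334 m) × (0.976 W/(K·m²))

In SI base units:
  A. [m] · [kg·s⁻³·K⁻¹] = kg·m·s⁻³·K⁻¹
  B. J·s⁻¹·m⁻¹·K⁻¹ = N·m·s⁻¹·m⁻¹·K⁻¹ = kg·m·s⁻³·K⁻¹
  C. [kg·m·s⁻³·K⁻¹] / [m] = kg·s⁻³·K⁻¹
  D. kg·m·s⁻³·K⁻¹
  E. [m] · [kg·s⁻³·K⁻¹] = kg·m·s⁻³·K⁻¹
All reduce to kg·m·s⁻³·K⁻¹ except C., which is kg·s⁻³·K⁻¹.

C.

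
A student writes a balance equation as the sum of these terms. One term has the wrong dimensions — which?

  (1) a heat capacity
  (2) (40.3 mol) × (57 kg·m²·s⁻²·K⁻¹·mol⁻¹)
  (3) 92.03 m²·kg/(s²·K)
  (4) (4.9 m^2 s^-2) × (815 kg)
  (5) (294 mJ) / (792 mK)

(4)

Expand each in SI base units:
  (1) [heat capacity] = kg·m²·s⁻²·K⁻¹
  (2) [mol] · [kg·m²·s⁻²·K⁻¹·mol⁻¹] = kg·m²·s⁻²·K⁻¹
  (3) kg·m²·s⁻²·K⁻¹
  (4) [m²·s⁻²] · [kg] = kg·m²·s⁻²
  (5) [kg·m²·s⁻²] / [K] = kg·m²·s⁻²·K⁻¹
All reduce to kg·m²·s⁻²·K⁻¹ except (4), which is kg·m²·s⁻².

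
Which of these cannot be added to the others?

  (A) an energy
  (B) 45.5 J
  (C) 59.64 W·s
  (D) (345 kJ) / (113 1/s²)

In SI base units:
  (A) [energy] = kg·m²·s⁻²
  (B) J = N·m = kg·m²·s⁻²
  (C) W·s = J·s⁻¹·s = kg·m²·s⁻²
  (D) [kg·m²·s⁻²] / [s⁻²] = kg·m²
All reduce to kg·m²·s⁻² except (D), which is kg·m².

(D)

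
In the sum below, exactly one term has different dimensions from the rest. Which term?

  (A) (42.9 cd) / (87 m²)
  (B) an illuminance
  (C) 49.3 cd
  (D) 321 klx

(C)

Reduce each to base SI dimensions:
  (A) [cd] / [m²] = m⁻²·cd
  (B) [illuminance] = m⁻²·cd
  (C) cd
  (D) lx = lm·m⁻² = m⁻²·cd
All reduce to m⁻²·cd except (C), which is cd.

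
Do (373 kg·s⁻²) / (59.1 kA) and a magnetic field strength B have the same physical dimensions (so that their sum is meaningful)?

In SI base units:
  (373 kg·s⁻²) / (59.1 kA):  [kg·s⁻²] / [A] = kg·s⁻²·A⁻¹
  a magnetic field strength B:  [magnetic field strength B] = kg·s⁻²·A⁻¹
Both are kg·s⁻²·A⁻¹, so they have the same dimensions and can be added.

Yes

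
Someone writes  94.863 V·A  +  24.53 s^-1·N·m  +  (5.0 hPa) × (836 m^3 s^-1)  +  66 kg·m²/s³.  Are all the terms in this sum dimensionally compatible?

Yes

Work out the base dimensions of each:
  94.863 V·A:  V·A = J·C⁻¹·A = kg·m²·s⁻³
  24.53 s^-1·N·m:  N·m·s⁻¹ = kg·m·s⁻²·m·s⁻¹ = kg·m²·s⁻³
  (5.0 hPa) × (836 m^3 s^-1):  [kg·m⁻¹·s⁻²] · [m³·s⁻¹] = kg·m²·s⁻³
  66 kg·m²/s³:  kg·m²·s⁻³
Every term reduces to kg·m²·s⁻³.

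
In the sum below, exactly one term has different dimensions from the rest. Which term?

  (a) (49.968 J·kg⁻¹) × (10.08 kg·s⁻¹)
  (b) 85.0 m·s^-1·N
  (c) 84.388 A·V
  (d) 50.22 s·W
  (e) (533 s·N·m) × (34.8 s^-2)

(d)

Dimensions:
  (a) [m²·s⁻²] · [kg·s⁻¹] = kg·m²·s⁻³
  (b) N·m·s⁻¹ = kg·m·s⁻²·m·s⁻¹ = kg·m²·s⁻³
  (c) V·A = J·C⁻¹·A = kg·m²·s⁻³
  (d) W·s = J·s⁻¹·s = kg·m²·s⁻²
  (e) [kg·m²·s⁻¹] · [s⁻²] = kg·m²·s⁻³
All reduce to kg·m²·s⁻³ except (d), which is kg·m²·s⁻².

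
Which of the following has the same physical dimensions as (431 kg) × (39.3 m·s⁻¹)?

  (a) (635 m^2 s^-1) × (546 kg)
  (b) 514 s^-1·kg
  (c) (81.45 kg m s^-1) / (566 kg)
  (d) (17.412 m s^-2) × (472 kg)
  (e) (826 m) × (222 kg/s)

(e)

Reference: [kg] · [m·s⁻¹] = kg·m·s⁻¹.
Each option:
  (a) [m²·s⁻¹] · [kg] = kg·m²·s⁻¹
  (b) kg·s⁻¹
  (c) [kg·m·s⁻¹] / [kg] = m·s⁻¹
  (d) [m·s⁻²] · [kg] = kg·m·s⁻²
  (e) [m] · [kg·s⁻¹] = kg·m·s⁻¹  ← same
Only (e) matches kg·m·s⁻¹.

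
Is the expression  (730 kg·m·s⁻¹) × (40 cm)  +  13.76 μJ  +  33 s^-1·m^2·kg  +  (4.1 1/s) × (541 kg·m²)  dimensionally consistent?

Reduce each to base SI dimensions:
  (730 kg·m·s⁻¹) × (40 cm):  [kg·m·s⁻¹] · [m] = kg·m²·s⁻¹
  13.76 μJ:  J = N·m = kg·m²·s⁻²
  33 s^-1·m^2·kg:  kg·m²·s⁻¹
  (4.1 1/s) × (541 kg·m²):  [s⁻¹] · [kg·m²] = kg·m²·s⁻¹
The terms do not share a single dimension (kg·m²·s⁻² vs kg·m²·s⁻¹).

No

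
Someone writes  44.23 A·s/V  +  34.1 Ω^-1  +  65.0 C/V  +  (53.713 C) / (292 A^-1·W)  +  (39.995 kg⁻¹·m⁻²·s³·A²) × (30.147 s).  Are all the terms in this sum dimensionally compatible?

Dimensions:
  44.23 A·s/V:  A·s·V⁻¹ = A·s·(J·C⁻¹)⁻¹ = kg⁻¹·m⁻²·s⁴·A²
  34.1 Ω^-1:  Ω⁻¹ = (V·A⁻¹)⁻¹ = kg⁻¹·m⁻²·s³·A²
  65.0 C/V:  C·V⁻¹ = s·A·(J·C⁻¹)⁻¹ = kg⁻¹·m⁻²·s⁴·A²
  (53.713 C) / (292 A^-1·W):  [s·A] / [kg·m²·s⁻³·A⁻¹] = kg⁻¹·m⁻²·s⁴·A²
  (39.995 kg⁻¹·m⁻²·s³·A²) × (30.147 s):  [kg⁻¹·m⁻²·s³·A²] · [s] = kg⁻¹·m⁻²·s⁴·A²
The terms do not share a single dimension (kg⁻¹·m⁻²·s³·A² vs kg⁻¹·m⁻²·s⁴·A²).

No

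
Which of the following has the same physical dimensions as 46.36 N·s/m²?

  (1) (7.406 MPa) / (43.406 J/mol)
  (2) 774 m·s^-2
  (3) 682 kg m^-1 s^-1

Reference: N·s·m⁻² = kg·m·s⁻²·s·m⁻² = kg·m⁻¹·s⁻¹.
Each option:
  (1) [kg·m⁻¹·s⁻²] / [kg·m²·s⁻²·mol⁻¹] = m⁻³·mol
  (2) m·s⁻²
  (3) kg·m⁻¹·s⁻¹  ← same
Only (3) matches kg·m⁻¹·s⁻¹.

(3)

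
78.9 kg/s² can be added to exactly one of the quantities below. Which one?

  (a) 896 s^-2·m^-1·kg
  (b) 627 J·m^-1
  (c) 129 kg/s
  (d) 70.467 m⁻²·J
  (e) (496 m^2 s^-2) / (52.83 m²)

(d)

Reference: kg·s⁻².
Each option:
  (a) kg·m⁻¹·s⁻²
  (b) J·m⁻¹ = N·m·m⁻¹ = kg·m·s⁻²
  (c) kg·s⁻¹
  (d) J·m⁻² = N·m·m⁻² = kg·s⁻²  ← same
  (e) [m²·s⁻²] / [m²] = s⁻²
Only (d) matches kg·s⁻².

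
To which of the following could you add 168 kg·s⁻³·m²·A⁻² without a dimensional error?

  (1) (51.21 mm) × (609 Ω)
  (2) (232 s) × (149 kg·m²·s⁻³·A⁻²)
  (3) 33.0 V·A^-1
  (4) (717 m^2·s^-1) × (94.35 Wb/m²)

(3)

Reference: kg·m²·s⁻³·A⁻².
Each option:
  (1) [m] · [kg·m²·s⁻³·A⁻²] = kg·m³·s⁻³·A⁻²
  (2) [s] · [kg·m²·s⁻³·A⁻²] = kg·m²·s⁻²·A⁻²
  (3) V·A⁻¹ = J·C⁻¹·A⁻¹ = kg·m²·s⁻³·A⁻²  ← same
  (4) [m²·s⁻¹] · [kg·s⁻²·A⁻¹] = kg·m²·s⁻³·A⁻¹
Only (3) matches kg·m²·s⁻³·A⁻².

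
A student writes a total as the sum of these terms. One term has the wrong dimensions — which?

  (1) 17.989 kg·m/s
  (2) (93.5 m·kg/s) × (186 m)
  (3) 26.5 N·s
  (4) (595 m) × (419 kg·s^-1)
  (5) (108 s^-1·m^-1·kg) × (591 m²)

(2)

Work out the base dimensions of each:
  (1) kg·m·s⁻¹
  (2) [kg·m·s⁻¹] · [m] = kg·m²·s⁻¹
  (3) N·s = kg·m·s⁻²·s = kg·m·s⁻¹
  (4) [m] · [kg·s⁻¹] = kg·m·s⁻¹
  (5) [kg·m⁻¹·s⁻¹] · [m²] = kg·m·s⁻¹
All reduce to kg·m·s⁻¹ except (2), which is kg·m²·s⁻¹.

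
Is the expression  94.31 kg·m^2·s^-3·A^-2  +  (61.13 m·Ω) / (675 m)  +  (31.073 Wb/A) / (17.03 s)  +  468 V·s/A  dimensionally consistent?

No

Work out the base dimensions of each:
  94.31 kg·m^2·s^-3·A^-2:  kg·m²·s⁻³·A⁻²
  (61.13 m·Ω) / (675 m):  [kg·m³·s⁻³·A⁻²] / [m] = kg·m²·s⁻³·A⁻²
  (31.073 Wb/A) / (17.03 s):  [kg·m²·s⁻²·A⁻²] / [s] = kg·m²·s⁻³·A⁻²
  468 V·s/A:  V·s·A⁻¹ = J·C⁻¹·s·A⁻¹ = kg·m²·s⁻²·A⁻²
The terms do not share a single dimension (kg·m²·s⁻²·A⁻² vs kg·m²·s⁻³·A⁻²).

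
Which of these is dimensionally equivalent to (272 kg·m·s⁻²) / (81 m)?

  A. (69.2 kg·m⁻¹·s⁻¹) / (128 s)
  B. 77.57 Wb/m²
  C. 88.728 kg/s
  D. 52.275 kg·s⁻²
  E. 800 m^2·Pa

Reference: [kg·m·s⁻²] / [m] = kg·s⁻².
Each option:
  A. [kg·m⁻¹·s⁻¹] / [s] = kg·m⁻¹·s⁻²
  B. Wb·m⁻² = V·s·m⁻² = kg·s⁻²·A⁻¹
  C. kg·s⁻¹
  D. kg·s⁻²  ← same
  E. Pa·m² = N·m⁻²·m² = kg·m·s⁻²
Only D. matches kg·s⁻².

D.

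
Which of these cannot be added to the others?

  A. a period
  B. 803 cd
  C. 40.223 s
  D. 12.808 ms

B.

In SI base units:
  A. [period] = s
  B. cd
  C. s
  D. s
All reduce to s except B., which is cd.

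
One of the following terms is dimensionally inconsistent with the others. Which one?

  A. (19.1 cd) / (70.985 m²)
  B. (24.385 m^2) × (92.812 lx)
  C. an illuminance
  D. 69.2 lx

B.

In SI base units:
  A. [cd] / [m²] = m⁻²·cd
  B. [m²] · [m⁻²·cd] = cd
  C. [illuminance] = m⁻²·cd
  D. lx = lm·m⁻² = m⁻²·cd
All reduce to m⁻²·cd except B., which is cd.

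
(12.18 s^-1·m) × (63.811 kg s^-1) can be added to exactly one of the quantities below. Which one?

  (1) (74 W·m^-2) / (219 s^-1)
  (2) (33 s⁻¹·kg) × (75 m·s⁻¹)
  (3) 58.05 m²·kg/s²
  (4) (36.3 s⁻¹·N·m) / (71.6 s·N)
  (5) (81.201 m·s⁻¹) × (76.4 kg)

(2)

Reference: [m·s⁻¹] · [kg·s⁻¹] = kg·m·s⁻².
Each option:
  (1) [kg·s⁻³] / [s⁻¹] = kg·s⁻²
  (2) [kg·s⁻¹] · [m·s⁻¹] = kg·m·s⁻²  ← same
  (3) kg·m²·s⁻²
  (4) [kg·m²·s⁻³] / [kg·m·s⁻¹] = m·s⁻²
  (5) [m·s⁻¹] · [kg] = kg·m·s⁻¹
Only (2) matches kg·m·s⁻².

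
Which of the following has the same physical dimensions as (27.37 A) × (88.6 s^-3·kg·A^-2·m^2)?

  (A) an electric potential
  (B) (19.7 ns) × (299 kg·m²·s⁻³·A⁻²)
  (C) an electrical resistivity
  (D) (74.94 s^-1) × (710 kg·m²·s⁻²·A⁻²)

(A)

Reference: [A] · [kg·m²·s⁻³·A⁻²] = kg·m²·s⁻³·A⁻¹.
Each option:
  (A) [electric potential] = kg·m²·s⁻³·A⁻¹  ← same
  (B) [s] · [kg·m²·s⁻³·A⁻²] = kg·m²·s⁻²·A⁻²
  (C) [electrical resistivity] = kg·m³·s⁻³·A⁻²
  (D) [s⁻¹] · [kg·m²·s⁻²·A⁻²] = kg·m²·s⁻³·A⁻²
Only (A) matches kg·m²·s⁻³·A⁻¹.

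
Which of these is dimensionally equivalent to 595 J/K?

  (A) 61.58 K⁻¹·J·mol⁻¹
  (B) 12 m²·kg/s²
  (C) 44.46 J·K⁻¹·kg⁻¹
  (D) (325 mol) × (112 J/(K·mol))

Reference: J·K⁻¹ = N·m·K⁻¹ = kg·m²·s⁻²·K⁻¹.
Each option:
  (A) J·mol⁻¹·K⁻¹ = N·m·mol⁻¹·K⁻¹ = kg·m²·s⁻²·K⁻¹·mol⁻¹
  (B) kg·m²·s⁻²
  (C) J·kg⁻¹·K⁻¹ = N·m·kg⁻¹·K⁻¹ = m²·s⁻²·K⁻¹
  (D) [mol] · [kg·m²·s⁻²·K⁻¹·mol⁻¹] = kg·m²·s⁻²·K⁻¹  ← same
Only (D) matches kg·m²·s⁻²·K⁻¹.

(D)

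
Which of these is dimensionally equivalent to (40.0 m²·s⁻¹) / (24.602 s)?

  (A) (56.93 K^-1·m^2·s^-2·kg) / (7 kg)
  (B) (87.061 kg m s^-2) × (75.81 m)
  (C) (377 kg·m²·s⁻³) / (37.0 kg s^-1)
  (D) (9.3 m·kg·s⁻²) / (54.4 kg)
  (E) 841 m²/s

(C)

Reference: [m²·s⁻¹] / [s] = m²·s⁻².
Each option:
  (A) [kg·m²·s⁻²·K⁻¹] / [kg] = m²·s⁻²·K⁻¹
  (B) [kg·m·s⁻²] · [m] = kg·m²·s⁻²
  (C) [kg·m²·s⁻³] / [kg·s⁻¹] = m²·s⁻²  ← same
  (D) [kg·m·s⁻²] / [kg] = m·s⁻²
  (E) m²·s⁻¹
Only (C) matches m²·s⁻².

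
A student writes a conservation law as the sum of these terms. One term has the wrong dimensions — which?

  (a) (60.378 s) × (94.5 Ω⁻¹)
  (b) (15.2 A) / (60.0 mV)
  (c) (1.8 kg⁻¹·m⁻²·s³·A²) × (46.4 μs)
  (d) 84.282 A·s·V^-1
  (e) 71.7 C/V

Reduce each to base SI dimensions:
  (a) [s] · [kg⁻¹·m⁻²·s³·A²] = kg⁻¹·m⁻²·s⁴·A²
  (b) [A] / [kg·m²·s⁻³·A⁻¹] = kg⁻¹·m⁻²·s³·A²
  (c) [kg⁻¹·m⁻²·s³·A²] · [s] = kg⁻¹·m⁻²·s⁴·A²
  (d) A·s·V⁻¹ = A·s·(J·C⁻¹)⁻¹ = kg⁻¹·m⁻²·s⁴·A²
  (e) C·V⁻¹ = s·A·(J·C⁻¹)⁻¹ = kg⁻¹·m⁻²·s⁴·A²
All reduce to kg⁻¹·m⁻²·s⁴·A² except (b), which is kg⁻¹·m⁻²·s³·A².

(b)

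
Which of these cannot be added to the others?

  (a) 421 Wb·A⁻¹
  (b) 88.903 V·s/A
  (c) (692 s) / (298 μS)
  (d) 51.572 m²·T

(d)

Reduce each to base SI dimensions:
  (a) Wb·A⁻¹ = V·s·A⁻¹ = kg·m²·s⁻²·A⁻²
  (b) V·s·A⁻¹ = J·C⁻¹·s·A⁻¹ = kg·m²·s⁻²·A⁻²
  (c) [s] / [kg⁻¹·m⁻²·s³·A²] = kg·m²·s⁻²·A⁻²
  (d) T·m² = Wb·m⁻²·m² = kg·m²·s⁻²·A⁻¹
All reduce to kg·m²·s⁻²·A⁻² except (d), which is kg·m²·s⁻²·A⁻¹.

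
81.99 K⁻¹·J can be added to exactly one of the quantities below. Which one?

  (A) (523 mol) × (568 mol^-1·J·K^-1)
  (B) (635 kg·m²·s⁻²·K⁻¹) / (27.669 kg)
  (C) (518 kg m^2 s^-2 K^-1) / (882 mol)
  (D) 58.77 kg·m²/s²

Reference: J·K⁻¹ = N·m·K⁻¹ = kg·m²·s⁻²·K⁻¹.
Each option:
  (A) [mol] · [kg·m²·s⁻²·K⁻¹·mol⁻¹] = kg·m²·s⁻²·K⁻¹  ← same
  (B) [kg·m²·s⁻²·K⁻¹] / [kg] = m²·s⁻²·K⁻¹
  (C) [kg·m²·s⁻²·K⁻¹] / [mol] = kg·m²·s⁻²·K⁻¹·mol⁻¹
  (D) kg·m²·s⁻²
Only (A) matches kg·m²·s⁻²·K⁻¹.

(A)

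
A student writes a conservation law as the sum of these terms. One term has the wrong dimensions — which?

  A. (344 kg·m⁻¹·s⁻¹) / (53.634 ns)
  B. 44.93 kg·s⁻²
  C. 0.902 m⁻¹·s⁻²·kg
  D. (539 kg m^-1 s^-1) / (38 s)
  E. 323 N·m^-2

B.

Expand each in SI base units:
  A. [kg·m⁻¹·s⁻¹] / [s] = kg·m⁻¹·s⁻²
  B. kg·s⁻²
  C. kg·m⁻¹·s⁻²
  D. [kg·m⁻¹·s⁻¹] / [s] = kg·m⁻¹·s⁻²
  E. N·m⁻² = kg·m·s⁻²·m⁻² = kg·m⁻¹·s⁻²
All reduce to kg·m⁻¹·s⁻² except B., which is kg·s⁻².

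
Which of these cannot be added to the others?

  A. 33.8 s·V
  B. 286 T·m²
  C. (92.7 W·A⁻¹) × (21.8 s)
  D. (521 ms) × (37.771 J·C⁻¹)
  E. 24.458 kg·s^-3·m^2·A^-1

E.

In SI base units:
  A. V·s = J·C⁻¹·s = kg·m²·s⁻²·A⁻¹
  B. T·m² = Wb·m⁻²·m² = kg·m²·s⁻²·A⁻¹
  C. [kg·m²·s⁻³·A⁻¹] · [s] = kg·m²·s⁻²·A⁻¹
  D. [s] · [kg·m²·s⁻³·A⁻¹] = kg·m²·s⁻²·A⁻¹
  E. kg·m²·s⁻³·A⁻¹
All reduce to kg·m²·s⁻²·A⁻¹ except E., which is kg·m²·s⁻³·A⁻¹.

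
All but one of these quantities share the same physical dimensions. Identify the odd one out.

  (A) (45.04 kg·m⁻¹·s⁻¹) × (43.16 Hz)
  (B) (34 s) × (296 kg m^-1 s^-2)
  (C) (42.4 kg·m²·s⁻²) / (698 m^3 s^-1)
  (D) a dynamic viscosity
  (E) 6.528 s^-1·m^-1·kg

Work out the base dimensions of each:
  (A) [kg·m⁻¹·s⁻¹] · [s⁻¹] = kg·m⁻¹·s⁻²
  (B) [s] · [kg·m⁻¹·s⁻²] = kg·m⁻¹·s⁻¹
  (C) [kg·m²·s⁻²] / [m³·s⁻¹] = kg·m⁻¹·s⁻¹
  (D) [dynamic viscosity] = kg·m⁻¹·s⁻¹
  (E) kg·m⁻¹·s⁻¹
All reduce to kg·m⁻¹·s⁻¹ except (A), which is kg·m⁻¹·s⁻².

(A)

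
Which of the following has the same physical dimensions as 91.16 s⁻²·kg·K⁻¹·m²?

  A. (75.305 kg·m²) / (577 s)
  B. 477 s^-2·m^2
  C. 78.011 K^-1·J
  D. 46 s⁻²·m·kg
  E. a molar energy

Reference: kg·m²·s⁻²·K⁻¹.
Each option:
  A. [kg·m²] / [s] = kg·m²·s⁻¹
  B. m²·s⁻²
  C. J·K⁻¹ = N·m·K⁻¹ = kg·m²·s⁻²·K⁻¹  ← same
  D. kg·m·s⁻²
  E. [molar energy] = kg·m²·s⁻²·mol⁻¹
Only C. matches kg·m²·s⁻²·K⁻¹.

C.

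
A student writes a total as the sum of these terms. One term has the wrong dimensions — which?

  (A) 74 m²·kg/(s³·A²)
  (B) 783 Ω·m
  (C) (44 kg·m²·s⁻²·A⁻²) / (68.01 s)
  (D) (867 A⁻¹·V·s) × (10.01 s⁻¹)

(B)

Work out the base dimensions of each:
  (A) kg·m²·s⁻³·A⁻²
  (B) Ω·m = V·A⁻¹·m = kg·m³·s⁻³·A⁻²
  (C) [kg·m²·s⁻²·A⁻²] / [s] = kg·m²·s⁻³·A⁻²
  (D) [kg·m²·s⁻²·A⁻²] · [s⁻¹] = kg·m²·s⁻³·A⁻²
All reduce to kg·m²·s⁻³·A⁻² except (B), which is kg·m³·s⁻³·A⁻².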